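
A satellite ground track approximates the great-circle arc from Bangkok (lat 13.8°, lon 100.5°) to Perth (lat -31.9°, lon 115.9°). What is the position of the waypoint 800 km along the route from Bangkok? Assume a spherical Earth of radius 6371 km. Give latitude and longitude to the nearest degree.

≈ lat 7°, lon 103°

Convert each endpoint to a unit vector on the sphere (x = cos φ cos λ, y = cos φ sin λ, z = sin φ).
The central angle between the endpoints is δ = arccos(p₁·p₂) ≈ 0.838 rad (48.0°). The total great-circle distance is δ·R ≈ 0.838 × 6371 ≈ 5340 km, so the target fraction is f = 800/5340 ≈ 0.150.
Interpolate at f ≈ 0.150 with slerp weights a = sin((1−f)δ)/sin δ ≈ 0.879, b = sin(fδ)/sin δ ≈ 0.168.
p = a·p₁ + b·p₂ ≈ (-0.218, 0.968, 0.121); φ = arcsin(p_z) ≈ 6.94°, λ = atan2(p_y, p_x) ≈ 102.69°.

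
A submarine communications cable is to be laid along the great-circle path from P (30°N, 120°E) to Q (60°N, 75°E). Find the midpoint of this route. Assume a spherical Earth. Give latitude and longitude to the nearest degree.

Write both endpoints as unit vectors p₁, p₂ with components (cos φ cos λ, cos φ sin λ, sin φ).
The central angle between the endpoints is δ = arccos(p₁·p₂) ≈ 0.739 rad (42.3°).
Interpolate at f = 1/2 with slerp weights a = sin((1−f)δ)/sin δ ≈ 0.536, b = sin(fδ)/sin δ ≈ 0.536.
p = a·p₁ + b·p₂ ≈ (-0.163, 0.661, 0.732); φ = arcsin(p_z) ≈ 47.09°, λ = atan2(p_y, p_x) ≈ 103.83°.

≈ (47°N, 104°E)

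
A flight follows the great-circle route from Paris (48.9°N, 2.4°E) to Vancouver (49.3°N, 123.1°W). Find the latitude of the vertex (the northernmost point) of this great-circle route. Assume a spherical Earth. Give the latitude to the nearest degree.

The great circle lies in the plane with unit normal n̂ = (p₁ × p₂)/|p₁ × p₂|.
Here n̂_z ≈ -0.369; the vertex latitude is φ_max = arccos|n̂_z| ≈ 68.4°.
Check via Clairaut: cos φ_max = |cos φ₁| · sin C = cos(48.9°)·sin(34.1°) ≈ 0.369, again giving ≈ 68.4°.

≈ 68°N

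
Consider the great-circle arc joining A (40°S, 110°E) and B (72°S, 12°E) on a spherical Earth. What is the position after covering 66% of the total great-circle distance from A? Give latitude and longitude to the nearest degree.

≈ (70°S, 71°E)

The haversine formula gives a central angle δ ≈ 0.954 rad (54.7°) between the endpoints.
Interpolate at f = 0.66 with slerp weights a = sin((1−f)δ)/sin δ ≈ 0.391, b = sin(fδ)/sin δ ≈ 0.722.
p = a·p₁ + b·p₂ ≈ (0.116, 0.328, -0.938); φ = arcsin(p_z) ≈ -69.67°, λ = atan2(p_y, p_x) ≈ 70.53°.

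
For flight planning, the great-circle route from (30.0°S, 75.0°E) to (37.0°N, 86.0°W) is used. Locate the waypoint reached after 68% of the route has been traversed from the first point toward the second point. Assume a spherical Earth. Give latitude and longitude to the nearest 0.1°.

Convert each endpoint to a unit vector on the sphere (x = cos φ cos λ, y = cos φ sin λ, z = sin φ).
The central angle between the endpoints is δ = arccos(p₁·p₂) ≈ 2.840 rad (162.7°).
Interpolate at f = 0.68 with slerp weights a = sin((1−f)δ)/sin δ ≈ 2.655, b = sin(fδ)/sin δ ≈ 3.150.
p = a·p₁ + b·p₂ ≈ (0.771, -0.288, 0.568); φ = arcsin(p_z) ≈ 34.62°, λ = atan2(p_y, p_x) ≈ -20.52°.

≈ (34.6°N, 20.5°W)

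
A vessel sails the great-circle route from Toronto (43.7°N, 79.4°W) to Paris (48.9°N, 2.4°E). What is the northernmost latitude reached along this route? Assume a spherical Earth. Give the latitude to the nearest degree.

The great circle lies in the plane with unit normal n̂ = (p₁ × p₂)/|p₁ × p₂|.
Here n̂_z ≈ +0.582; the vertex latitude is φ_max = arccos|n̂_z| ≈ 54.4°.

≈ 54°N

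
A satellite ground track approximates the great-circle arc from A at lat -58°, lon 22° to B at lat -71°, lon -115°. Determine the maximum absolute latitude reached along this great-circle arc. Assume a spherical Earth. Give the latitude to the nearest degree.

The great circle lies in the plane with unit normal n̂ = (p₁ × p₂)/|p₁ × p₂|.
Here n̂_z ≈ -0.160; the vertex latitude is φ_max = arccos|n̂_z| ≈ 80.8°.
Check via Clairaut: cos φ_max = |cos φ₁| · sin C = cos(58.0°)·sin(162.5°) ≈ 0.160, again giving ≈ 80.8°.

≈ -81°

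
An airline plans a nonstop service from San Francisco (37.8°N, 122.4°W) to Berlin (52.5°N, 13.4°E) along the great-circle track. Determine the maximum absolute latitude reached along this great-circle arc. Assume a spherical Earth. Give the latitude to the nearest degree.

≈ 70°N

The great circle lies in the plane with unit normal n̂ = (p₁ × p₂)/|p₁ × p₂|.
Here n̂_z ≈ +0.339; the vertex latitude is φ_max = arccos|n̂_z| ≈ 70.2°.
Check via Clairaut: cos φ_max = |cos φ₁| · sin C = cos(37.8°)·sin(25.4°) ≈ 0.339, again giving ≈ 70.2°.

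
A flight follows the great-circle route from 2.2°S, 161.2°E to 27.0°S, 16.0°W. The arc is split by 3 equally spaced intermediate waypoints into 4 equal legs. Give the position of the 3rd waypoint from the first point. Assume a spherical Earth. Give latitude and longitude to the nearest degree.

≈ 64°S, 8°W

From cos δ = sin φ₁ sin φ₂ + cos φ₁ cos φ₂ cos Δλ, the central angle is δ ≈ 2.630 rad (150.7°).
Interpolate at f = 3/4 with slerp weights a = sin((1−f)δ)/sin δ ≈ 1.248, b = sin(fδ)/sin δ ≈ 1.879.
p = a·p₁ + b·p₂ ≈ (0.429, -0.060, -0.901); φ = arcsin(p_z) ≈ -64.31°, λ = atan2(p_y, p_x) ≈ -7.92°.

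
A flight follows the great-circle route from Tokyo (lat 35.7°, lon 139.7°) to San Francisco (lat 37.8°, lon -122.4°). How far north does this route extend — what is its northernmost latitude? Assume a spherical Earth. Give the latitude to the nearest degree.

The great circle lies in the plane with unit normal n̂ = (p₁ × p₂)/|p₁ × p₂|.
Here n̂_z ≈ +0.660; the vertex latitude is φ_max = arccos|n̂_z| ≈ 48.7°.
Check via Clairaut: cos φ_max = |cos φ₁| · sin C = cos(35.7°)·sin(54.4°) ≈ 0.660, again giving ≈ 48.7°.

≈ 49°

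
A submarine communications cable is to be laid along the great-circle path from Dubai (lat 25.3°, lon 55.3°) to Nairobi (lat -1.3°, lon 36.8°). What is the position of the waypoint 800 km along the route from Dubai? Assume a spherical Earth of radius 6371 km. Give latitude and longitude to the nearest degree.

From cos δ = sin φ₁ sin φ₂ + cos φ₁ cos φ₂ cos Δλ, the central angle is δ ≈ 0.560 rad (32.1°). The total great-circle distance is δ·R ≈ 0.560 × 6371 ≈ 3565 km, so the target fraction is f = 800/3565 ≈ 0.224.
Interpolate at f ≈ 0.224 with slerp weights a = sin((1−f)δ)/sin δ ≈ 0.792, b = sin(fδ)/sin δ ≈ 0.236.
p = a·p₁ + b·p₂ ≈ (0.597, 0.730, 0.333); φ = arcsin(p_z) ≈ 19.46°, λ = atan2(p_y, p_x) ≈ 50.75°.

≈ lat 19°, lon 51°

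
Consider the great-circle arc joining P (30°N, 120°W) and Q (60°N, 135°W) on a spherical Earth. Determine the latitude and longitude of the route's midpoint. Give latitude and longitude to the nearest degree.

From cos δ = sin φ₁ sin φ₂ + cos φ₁ cos φ₂ cos Δλ, the central angle is δ ≈ 0.552 rad (31.6°).
Interpolate at f = 1/2 with slerp weights a = sin((1−f)δ)/sin δ ≈ 0.520, b = sin(fδ)/sin δ ≈ 0.520.
p = a·p₁ + b·p₂ ≈ (-0.409, -0.574, 0.710); φ = arcsin(p_z) ≈ 45.23°, λ = atan2(p_y, p_x) ≈ -125.48°.

≈ (45°N, 125°W)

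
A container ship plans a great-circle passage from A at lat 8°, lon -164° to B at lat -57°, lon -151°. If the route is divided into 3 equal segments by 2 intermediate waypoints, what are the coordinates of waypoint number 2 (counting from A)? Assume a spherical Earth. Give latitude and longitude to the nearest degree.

From cos δ = sin φ₁ sin φ₂ + cos φ₁ cos φ₂ cos Δλ, the central angle is δ ≈ 1.150 rad (65.9°).
Interpolate at f = 2/3 with slerp weights a = sin((1−f)δ)/sin δ ≈ 0.410, b = sin(fδ)/sin δ ≈ 0.760.
p = a·p₁ + b·p₂ ≈ (-0.752, -0.313, -0.580); φ = arcsin(p_z) ≈ -35.48°, λ = atan2(p_y, p_x) ≈ -157.43°.

≈ lat -35°, lon -157°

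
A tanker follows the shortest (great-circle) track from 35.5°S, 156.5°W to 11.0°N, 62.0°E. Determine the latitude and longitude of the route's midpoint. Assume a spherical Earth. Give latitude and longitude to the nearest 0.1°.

The haversine formula gives a central angle δ ≈ 2.398 rad (137.4°) between the endpoints.
Interpolate at f = 1/2 with slerp weights a = sin((1−f)δ)/sin δ ≈ 1.377, b = sin(fδ)/sin δ ≈ 1.377.
p = a·p₁ + b·p₂ ≈ (-0.393, 0.746, -0.537); φ = arcsin(p_z) ≈ -32.47°, λ = atan2(p_y, p_x) ≈ 117.79°.

≈ 32.5°S, 117.8°E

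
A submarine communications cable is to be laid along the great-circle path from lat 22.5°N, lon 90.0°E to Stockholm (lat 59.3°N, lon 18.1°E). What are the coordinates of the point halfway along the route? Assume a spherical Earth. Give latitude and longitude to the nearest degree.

≈ lat 46°N, lon 66°E

From cos δ = sin φ₁ sin φ₂ + cos φ₁ cos φ₂ cos Δλ, the central angle is δ ≈ 1.075 rad (61.6°).
Interpolate at f = 1/2 with slerp weights a = sin((1−f)δ)/sin δ ≈ 0.582, b = sin(fδ)/sin δ ≈ 0.582.
p = a·p₁ + b·p₂ ≈ (0.282, 0.630, 0.723); φ = arcsin(p_z) ≈ 46.33°, λ = atan2(p_y, p_x) ≈ 65.85°.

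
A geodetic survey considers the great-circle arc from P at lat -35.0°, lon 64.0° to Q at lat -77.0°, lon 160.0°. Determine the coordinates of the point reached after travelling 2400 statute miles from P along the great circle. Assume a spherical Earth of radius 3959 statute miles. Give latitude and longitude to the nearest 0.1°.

Convert each endpoint to a unit vector on the sphere (x = cos φ cos λ, y = cos φ sin λ, z = sin φ).
The central angle between the endpoints is δ = arccos(p₁·p₂) ≈ 1.001 rad (57.3°). The total great-circle distance is δ·R ≈ 1.001 × 3959 ≈ 3962 mi, so the target fraction is f = 2400/3962 ≈ 0.606.
Interpolate at f ≈ 0.606 with slerp weights a = sin((1−f)δ)/sin δ ≈ 0.457, b = sin(fδ)/sin δ ≈ 0.677.
p = a·p₁ + b·p₂ ≈ (0.021, 0.388, -0.921); φ = arcsin(p_z) ≈ -67.12°, λ = atan2(p_y, p_x) ≈ 86.92°.

≈ lat -67.1°, lon 86.9°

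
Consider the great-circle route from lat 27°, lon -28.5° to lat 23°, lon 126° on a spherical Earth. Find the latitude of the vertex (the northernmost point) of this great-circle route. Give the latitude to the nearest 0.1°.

The great circle lies in the plane with unit normal n̂ = (p₁ × p₂)/|p₁ × p₂|.
Here n̂_z ≈ +0.427; the vertex latitude is φ_max = arccos|n̂_z| ≈ 64.7°.
Check via Clairaut: cos φ_max = |cos φ₁| · sin C = cos(27.0°)·sin(28.7°) ≈ 0.427, again giving ≈ 64.7°.

≈ 64.7°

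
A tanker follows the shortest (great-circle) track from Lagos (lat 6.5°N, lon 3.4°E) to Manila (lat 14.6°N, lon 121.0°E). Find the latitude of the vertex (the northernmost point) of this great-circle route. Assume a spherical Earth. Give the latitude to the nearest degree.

≈ 20°N

The great circle lies in the plane with unit normal n̂ = (p₁ × p₂)/|p₁ × p₂|.
Here n̂_z ≈ +0.937; the vertex latitude is φ_max = arccos|n̂_z| ≈ 20.4°.
Check via Clairaut: cos φ_max = |cos φ₁| · sin C = cos(6.5°)·sin(70.6°) ≈ 0.937, again giving ≈ 20.4°.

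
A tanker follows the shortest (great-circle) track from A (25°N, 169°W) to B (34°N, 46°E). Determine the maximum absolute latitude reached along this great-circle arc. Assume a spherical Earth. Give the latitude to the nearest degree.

The great circle lies in the plane with unit normal n̂ = (p₁ × p₂)/|p₁ × p₂|.
Here n̂_z ≈ -0.466; the vertex latitude is φ_max = arccos|n̂_z| ≈ 62.2°.
Check via Clairaut: cos φ_max = |cos φ₁| · sin C = cos(25.0°)·sin(30.9°) ≈ 0.466, again giving ≈ 62.2°.

≈ 62°N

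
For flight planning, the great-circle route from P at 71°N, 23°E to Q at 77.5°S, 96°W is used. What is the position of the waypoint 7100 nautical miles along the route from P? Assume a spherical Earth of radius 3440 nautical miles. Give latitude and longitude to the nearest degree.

Write both endpoints as unit vectors p₁, p₂ with components (cos φ cos λ, cos φ sin λ, sin φ).
The central angle between the endpoints is δ = arccos(p₁·p₂) ≈ 2.848 rad (163.2°). The total great-circle distance is δ·R ≈ 2.848 × 3440 ≈ 9798 nmi, so the target fraction is f = 7100/9798 ≈ 0.725.
Interpolate at f ≈ 0.725 with slerp weights a = sin((1−f)δ)/sin δ ≈ 2.442, b = sin(fδ)/sin δ ≈ 3.046.
p = a·p₁ + b·p₂ ≈ (0.663, -0.345, -0.664); φ = arcsin(p_z) ≈ -41.64°, λ = atan2(p_y, p_x) ≈ -27.49°.

≈ 42°S, 27°W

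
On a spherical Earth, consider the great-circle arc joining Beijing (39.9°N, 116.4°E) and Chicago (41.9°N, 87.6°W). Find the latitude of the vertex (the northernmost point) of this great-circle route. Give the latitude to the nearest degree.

≈ 77°N

The great circle lies in the plane with unit normal n̂ = (p₁ × p₂)/|p₁ × p₂|.
Here n̂_z ≈ +0.233; the vertex latitude is φ_max = arccos|n̂_z| ≈ 76.5°.
Check via Clairaut: cos φ_max = |cos φ₁| · sin C = cos(39.9°)·sin(17.7°) ≈ 0.233, again giving ≈ 76.5°.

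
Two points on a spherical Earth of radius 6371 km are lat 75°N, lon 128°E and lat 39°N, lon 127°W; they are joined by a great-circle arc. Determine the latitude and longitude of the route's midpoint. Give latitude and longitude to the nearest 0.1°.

Write both endpoints as unit vectors p₁, p₂ with components (cos φ cos λ, cos φ sin λ, sin φ).
The central angle between the endpoints is δ = arccos(p₁·p₂) ≈ 0.981 rad (56.2°).
Interpolate at f = 1/2 with slerp weights a = sin((1−f)δ)/sin δ ≈ 0.567, b = sin(fδ)/sin δ ≈ 0.567.
p = a·p₁ + b·p₂ ≈ (-0.355, -0.236, 0.904); φ = arcsin(p_z) ≈ 64.73°, λ = atan2(p_y, p_x) ≈ -146.39°.

≈ lat 64.7°N, lon 146.4°W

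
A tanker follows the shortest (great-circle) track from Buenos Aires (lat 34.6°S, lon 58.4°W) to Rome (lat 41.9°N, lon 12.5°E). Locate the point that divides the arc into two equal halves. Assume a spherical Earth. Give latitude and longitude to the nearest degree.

≈ lat 4°N, lon 25°W

Convert each endpoint to a unit vector on the sphere (x = cos φ cos λ, y = cos φ sin λ, z = sin φ).
The central angle between the endpoints is δ = arccos(p₁·p₂) ≈ 1.751 rad (100.3°).
Interpolate at f = 1/2 with slerp weights a = sin((1−f)δ)/sin δ ≈ 0.780, b = sin(fδ)/sin δ ≈ 0.780.
p = a·p₁ + b·p₂ ≈ (0.904, -0.421, 0.078); φ = arcsin(p_z) ≈ 4.47°, λ = atan2(p_y, p_x) ≈ -25.00°.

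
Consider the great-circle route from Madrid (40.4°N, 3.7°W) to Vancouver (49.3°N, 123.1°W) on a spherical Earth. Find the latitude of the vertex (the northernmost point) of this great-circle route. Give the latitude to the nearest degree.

≈ 63°N

The great circle lies in the plane with unit normal n̂ = (p₁ × p₂)/|p₁ × p₂|.
Here n̂_z ≈ -0.447; the vertex latitude is φ_max = arccos|n̂_z| ≈ 63.5°.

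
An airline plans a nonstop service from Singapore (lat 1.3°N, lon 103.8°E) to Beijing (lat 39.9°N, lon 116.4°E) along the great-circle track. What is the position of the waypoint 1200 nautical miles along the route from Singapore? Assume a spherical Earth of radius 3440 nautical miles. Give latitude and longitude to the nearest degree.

Write both endpoints as unit vectors p₁, p₂ with components (cos φ cos λ, cos φ sin λ, sin φ).
The central angle between the endpoints is δ = arccos(p₁·p₂) ≈ 0.703 rad (40.3°). The total great-circle distance is δ·R ≈ 0.703 × 3440 ≈ 2418 nmi, so the target fraction is f = 1200/2418 ≈ 0.496.
Interpolate at f ≈ 0.496 with slerp weights a = sin((1−f)δ)/sin δ ≈ 0.536, b = sin(fδ)/sin δ ≈ 0.529.
p = a·p₁ + b·p₂ ≈ (-0.308, 0.884, 0.351); φ = arcsin(p_z) ≈ 20.57°, λ = atan2(p_y, p_x) ≈ 109.22°.

≈ lat 21°N, lon 109°E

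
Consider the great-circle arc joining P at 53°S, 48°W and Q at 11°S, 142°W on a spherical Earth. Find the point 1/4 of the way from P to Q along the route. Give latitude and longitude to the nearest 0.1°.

≈ 51.5°S, 82.4°W

The haversine formula gives a central angle δ ≈ 1.459 rad (83.6°) between the endpoints.
Interpolate at f = 1/4 with slerp weights a = sin((1−f)δ)/sin δ ≈ 0.894, b = sin(fδ)/sin δ ≈ 0.359.
p = a·p₁ + b·p₂ ≈ (0.082, -0.617, -0.783); φ = arcsin(p_z) ≈ -51.51°, λ = atan2(p_y, p_x) ≈ -82.39°.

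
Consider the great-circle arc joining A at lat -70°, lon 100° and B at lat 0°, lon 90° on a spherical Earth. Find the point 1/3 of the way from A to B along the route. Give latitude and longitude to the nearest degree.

Write both endpoints as unit vectors p₁, p₂ with components (cos φ cos λ, cos φ sin λ, sin φ).
The central angle between the endpoints is δ = arccos(p₁·p₂) ≈ 1.227 rad (70.3°).
Interpolate at f = 1/3 with slerp weights a = sin((1−f)δ)/sin δ ≈ 0.775, b = sin(fδ)/sin δ ≈ 0.422.
p = a·p₁ + b·p₂ ≈ (-0.046, 0.684, -0.728); φ = arcsin(p_z) ≈ -46.76°, λ = atan2(p_y, p_x) ≈ 93.85°.

≈ lat -47°, lon 94°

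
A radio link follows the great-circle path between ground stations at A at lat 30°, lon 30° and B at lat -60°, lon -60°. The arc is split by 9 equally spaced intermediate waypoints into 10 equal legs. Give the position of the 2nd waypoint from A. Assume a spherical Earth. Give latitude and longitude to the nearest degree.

Convert each endpoint to a unit vector on the sphere (x = cos φ cos λ, y = cos φ sin λ, z = sin φ).
The central angle between the endpoints is δ = arccos(p₁·p₂) ≈ 2.019 rad (115.7°).
Interpolate at f = 2/10 with slerp weights a = sin((1−f)δ)/sin δ ≈ 1.108, b = sin(fδ)/sin δ ≈ 0.436.
p = a·p₁ + b·p₂ ≈ (0.940, 0.291, 0.177); φ = arcsin(p_z) ≈ 10.18°, λ = atan2(p_y, p_x) ≈ 17.21°.

≈ lat 10°, lon 17°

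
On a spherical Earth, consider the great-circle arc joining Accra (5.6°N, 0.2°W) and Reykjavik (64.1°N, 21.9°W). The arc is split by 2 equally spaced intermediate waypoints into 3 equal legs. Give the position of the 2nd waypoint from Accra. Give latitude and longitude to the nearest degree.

From cos δ = sin φ₁ sin φ₂ + cos φ₁ cos φ₂ cos Δλ, the central angle is δ ≈ 1.057 rad (60.5°).
Interpolate at f = 2/3 with slerp weights a = sin((1−f)δ)/sin δ ≈ 0.396, b = sin(fδ)/sin δ ≈ 0.744.
p = a·p₁ + b·p₂ ≈ (0.696, -0.123, 0.708); φ = arcsin(p_z) ≈ 45.05°, λ = atan2(p_y, p_x) ≈ -9.99°.

≈ 45°N, 10°W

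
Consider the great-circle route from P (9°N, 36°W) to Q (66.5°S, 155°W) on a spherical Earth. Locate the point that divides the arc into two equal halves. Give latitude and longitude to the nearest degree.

≈ (41°S, 60°W)

Convert each endpoint to a unit vector on the sphere (x = cos φ cos λ, y = cos φ sin λ, z = sin φ).
The central angle between the endpoints is δ = arccos(p₁·p₂) ≈ 1.912 rad (109.5°).
Interpolate at f = 1/2 with slerp weights a = sin((1−f)δ)/sin δ ≈ 0.867, b = sin(fδ)/sin δ ≈ 0.867.
p = a·p₁ + b·p₂ ≈ (0.379, -0.649, -0.659); φ = arcsin(p_z) ≈ -41.24°, λ = atan2(p_y, p_x) ≈ -59.70°.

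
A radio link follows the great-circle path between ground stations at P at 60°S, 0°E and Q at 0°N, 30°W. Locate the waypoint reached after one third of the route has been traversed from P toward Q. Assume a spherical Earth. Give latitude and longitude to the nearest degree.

≈ 41°S, 16°W

From cos δ = sin φ₁ sin φ₂ + cos φ₁ cos φ₂ cos Δλ, the central angle is δ ≈ 1.123 rad (64.3°).
Interpolate at f = 1/3 with slerp weights a = sin((1−f)δ)/sin δ ≈ 0.755, b = sin(fδ)/sin δ ≈ 0.406.
p = a·p₁ + b·p₂ ≈ (0.729, -0.203, -0.654); φ = arcsin(p_z) ≈ -40.84°, λ = atan2(p_y, p_x) ≈ -15.55°.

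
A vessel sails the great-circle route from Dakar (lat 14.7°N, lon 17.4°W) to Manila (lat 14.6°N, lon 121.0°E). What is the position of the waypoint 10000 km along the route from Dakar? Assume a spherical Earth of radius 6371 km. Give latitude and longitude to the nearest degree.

Write both endpoints as unit vectors p₁, p₂ with components (cos φ cos λ, cos φ sin λ, sin φ).
The central angle between the endpoints is δ = arccos(p₁·p₂) ≈ 2.260 rad (129.5°). The total great-circle distance is δ·R ≈ 2.260 × 6371 ≈ 14399 km, so the target fraction is f = 10000/14399 ≈ 0.694.
Interpolate at f ≈ 0.694 with slerp weights a = sin((1−f)δ)/sin δ ≈ 0.825, b = sin(fδ)/sin δ ≈ 1.296.
p = a·p₁ + b·p₂ ≈ (0.116, 0.836, 0.536); φ = arcsin(p_z) ≈ 32.42°, λ = atan2(p_y, p_x) ≈ 82.11°.

≈ lat 32°N, lon 82°E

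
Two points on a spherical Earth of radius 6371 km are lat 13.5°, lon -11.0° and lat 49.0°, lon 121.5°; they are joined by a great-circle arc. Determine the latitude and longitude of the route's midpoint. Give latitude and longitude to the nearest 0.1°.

≈ lat 54.0°, lon 31.4°

The haversine formula gives a central angle δ ≈ 1.828 rad (104.8°) between the endpoints.
Interpolate at f = 1/2 with slerp weights a = sin((1−f)δ)/sin δ ≈ 0.819, b = sin(fδ)/sin δ ≈ 0.819.
p = a·p₁ + b·p₂ ≈ (0.501, 0.306, 0.809); φ = arcsin(p_z) ≈ 54.04°, λ = atan2(p_y, p_x) ≈ 31.43°.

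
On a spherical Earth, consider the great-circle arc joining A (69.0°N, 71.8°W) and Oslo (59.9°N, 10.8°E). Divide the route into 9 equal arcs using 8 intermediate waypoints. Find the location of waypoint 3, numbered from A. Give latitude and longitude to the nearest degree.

≈ (71°N, 39°W)

Write both endpoints as unit vectors p₁, p₂ with components (cos φ cos λ, cos φ sin λ, sin φ).
The central angle between the endpoints is δ = arccos(p₁·p₂) ≈ 0.590 rad (33.8°).
Interpolate at f = 3/9 with slerp weights a = sin((1−f)δ)/sin δ ≈ 0.689, b = sin(fδ)/sin δ ≈ 0.351.
p = a·p₁ + b·p₂ ≈ (0.250, -0.202, 0.947); φ = arcsin(p_z) ≈ 71.26°, λ = atan2(p_y, p_x) ≈ -38.86°.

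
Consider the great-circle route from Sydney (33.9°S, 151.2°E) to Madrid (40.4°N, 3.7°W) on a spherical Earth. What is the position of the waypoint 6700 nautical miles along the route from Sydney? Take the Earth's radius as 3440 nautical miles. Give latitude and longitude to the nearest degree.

≈ (32°N, 56°E)

Write both endpoints as unit vectors p₁, p₂ with components (cos φ cos λ, cos φ sin λ, sin φ).
The central angle between the endpoints is δ = arccos(p₁·p₂) ≈ 2.776 rad (159.0°). The total great-circle distance is δ·R ≈ 2.776 × 3440 ≈ 9549 nmi, so the target fraction is f = 6700/9549 ≈ 0.702.
Interpolate at f ≈ 0.702 with slerp weights a = sin((1−f)δ)/sin δ ≈ 2.060, b = sin(fδ)/sin δ ≈ 2.600.
p = a·p₁ + b·p₂ ≈ (0.478, 0.696, 0.536); φ = arcsin(p_z) ≈ 32.42°, λ = atan2(p_y, p_x) ≈ 55.55°.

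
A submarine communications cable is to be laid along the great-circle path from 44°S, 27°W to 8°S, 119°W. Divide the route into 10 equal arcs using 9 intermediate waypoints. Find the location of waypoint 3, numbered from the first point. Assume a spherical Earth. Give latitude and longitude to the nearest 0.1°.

≈ 41.6°S, 62.3°W

From cos δ = sin φ₁ sin φ₂ + cos φ₁ cos φ₂ cos Δλ, the central angle is δ ≈ 1.499 rad (85.9°).
Interpolate at f = 3/10 with slerp weights a = sin((1−f)δ)/sin δ ≈ 0.869, b = sin(fδ)/sin δ ≈ 0.436.
p = a·p₁ + b·p₂ ≈ (0.348, -0.661, -0.665); φ = arcsin(p_z) ≈ -41.64°, λ = atan2(p_y, p_x) ≈ -62.25°.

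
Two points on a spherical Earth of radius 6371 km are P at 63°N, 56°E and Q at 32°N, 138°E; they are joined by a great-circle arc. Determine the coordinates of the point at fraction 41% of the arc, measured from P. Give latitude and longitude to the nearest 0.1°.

From cos δ = sin φ₁ sin φ₂ + cos φ₁ cos φ₂ cos Δλ, the central angle is δ ≈ 1.017 rad (58.3°).
Interpolate at f = 0.41 with slerp weights a = sin((1−f)δ)/sin δ ≈ 0.664, b = sin(fδ)/sin δ ≈ 0.476.
p = a·p₁ + b·p₂ ≈ (-0.132, 0.520, 0.844); φ = arcsin(p_z) ≈ 57.56°, λ = atan2(p_y, p_x) ≈ 104.19°.

≈ 57.6°N, 104.2°E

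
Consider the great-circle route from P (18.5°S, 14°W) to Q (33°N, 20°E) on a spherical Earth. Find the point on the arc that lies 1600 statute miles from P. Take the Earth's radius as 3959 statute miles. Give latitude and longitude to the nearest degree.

≈ (1°N, 2°W)

The haversine formula gives a central angle δ ≈ 1.063 rad (60.9°) between the endpoints. The total great-circle distance is δ·R ≈ 1.063 × 3959 ≈ 4207 mi, so the target fraction is f = 1600/4207 ≈ 0.380.
Interpolate at f ≈ 0.380 with slerp weights a = sin((1−f)δ)/sin δ ≈ 0.700, b = sin(fδ)/sin δ ≈ 0.450.
p = a·p₁ + b·p₂ ≈ (0.999, -0.032, 0.023); φ = arcsin(p_z) ≈ 1.31°, λ = atan2(p_y, p_x) ≈ -1.81°.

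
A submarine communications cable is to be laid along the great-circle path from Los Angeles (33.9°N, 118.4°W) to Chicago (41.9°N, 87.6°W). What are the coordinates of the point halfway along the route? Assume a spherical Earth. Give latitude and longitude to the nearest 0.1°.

≈ 38.9°N, 103.9°W

Convert each endpoint to a unit vector on the sphere (x = cos φ cos λ, y = cos φ sin λ, z = sin φ).
The central angle between the endpoints is δ = arccos(p₁·p₂) ≈ 0.444 rad (25.4°).
Interpolate at f = 1/2 with slerp weights a = sin((1−f)δ)/sin δ ≈ 0.513, b = sin(fδ)/sin δ ≈ 0.513.
p = a·p₁ + b·p₂ ≈ (-0.186, -0.755, 0.628); φ = arcsin(p_z) ≈ 38.92°, λ = atan2(p_y, p_x) ≈ -103.86°.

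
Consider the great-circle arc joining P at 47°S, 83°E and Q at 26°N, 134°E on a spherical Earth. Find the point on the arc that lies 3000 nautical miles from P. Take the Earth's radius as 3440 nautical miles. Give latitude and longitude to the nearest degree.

From cos δ = sin φ₁ sin φ₂ + cos φ₁ cos φ₂ cos Δλ, the central angle is δ ≈ 1.506 rad (86.3°). The total great-circle distance is δ·R ≈ 1.506 × 3440 ≈ 5179 nmi, so the target fraction is f = 3000/5179 ≈ 0.579.
Interpolate at f ≈ 0.579 with slerp weights a = sin((1−f)δ)/sin δ ≈ 0.593, b = sin(fδ)/sin δ ≈ 0.767.
p = a·p₁ + b·p₂ ≈ (-0.430, 0.898, -0.097); φ = arcsin(p_z) ≈ -5.60°, λ = atan2(p_y, p_x) ≈ 115.58°.

≈ 6°S, 116°E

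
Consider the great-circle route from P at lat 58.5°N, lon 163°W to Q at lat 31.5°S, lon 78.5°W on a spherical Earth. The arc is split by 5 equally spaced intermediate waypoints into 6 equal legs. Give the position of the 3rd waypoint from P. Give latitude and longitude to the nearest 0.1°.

≈ lat 17.6°N, lon 108.4°W

Convert each endpoint to a unit vector on the sphere (x = cos φ cos λ, y = cos φ sin λ, z = sin φ).
The central angle between the endpoints is δ = arccos(p₁·p₂) ≈ 1.985 rad (113.8°).
Interpolate at f = 3/6 with slerp weights a = sin((1−f)δ)/sin δ ≈ 0.915, b = sin(fδ)/sin δ ≈ 0.915.
p = a·p₁ + b·p₂ ≈ (-0.302, -0.904, 0.302); φ = arcsin(p_z) ≈ 17.58°, λ = atan2(p_y, p_x) ≈ -108.45°.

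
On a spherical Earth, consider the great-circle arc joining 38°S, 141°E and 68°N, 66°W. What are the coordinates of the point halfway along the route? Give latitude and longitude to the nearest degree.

From cos δ = sin φ₁ sin φ₂ + cos φ₁ cos φ₂ cos Δλ, the central angle is δ ≈ 2.557 rad (146.5°).
Interpolate at f = 1/2 with slerp weights a = sin((1−f)δ)/sin δ ≈ 1.735, b = sin(fδ)/sin δ ≈ 1.735.
p = a·p₁ + b·p₂ ≈ (-0.798, 0.267, 0.540); φ = arcsin(p_z) ≈ 32.71°, λ = atan2(p_y, p_x) ≈ 161.53°.

≈ 33°N, 162°E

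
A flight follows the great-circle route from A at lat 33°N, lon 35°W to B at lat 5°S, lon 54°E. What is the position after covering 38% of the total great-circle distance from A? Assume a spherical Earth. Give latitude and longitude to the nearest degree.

≈ lat 24°N, lon 4°E

From cos δ = sin φ₁ sin φ₂ + cos φ₁ cos φ₂ cos Δλ, the central angle is δ ≈ 1.604 rad (91.9°).
Interpolate at f = 0.38 with slerp weights a = sin((1−f)δ)/sin δ ≈ 0.839, b = sin(fδ)/sin δ ≈ 0.573.
p = a·p₁ + b·p₂ ≈ (0.912, 0.058, 0.407); φ = arcsin(p_z) ≈ 24.01°, λ = atan2(p_y, p_x) ≈ 3.64°.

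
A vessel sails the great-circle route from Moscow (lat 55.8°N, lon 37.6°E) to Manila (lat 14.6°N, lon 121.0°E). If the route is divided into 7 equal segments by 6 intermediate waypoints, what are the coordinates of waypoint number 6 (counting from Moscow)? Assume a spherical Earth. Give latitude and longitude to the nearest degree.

≈ lat 23°N, lon 114°E

Write both endpoints as unit vectors p₁, p₂ with components (cos φ cos λ, cos φ sin λ, sin φ).
The central angle between the endpoints is δ = arccos(p₁·p₂) ≈ 1.296 rad (74.3°).
Interpolate at f = 6/7 with slerp weights a = sin((1−f)δ)/sin δ ≈ 0.191, b = sin(fδ)/sin δ ≈ 0.931.
p = a·p₁ + b·p₂ ≈ (-0.379, 0.838, 0.393); φ = arcsin(p_z) ≈ 23.14°, λ = atan2(p_y, p_x) ≈ 114.33°.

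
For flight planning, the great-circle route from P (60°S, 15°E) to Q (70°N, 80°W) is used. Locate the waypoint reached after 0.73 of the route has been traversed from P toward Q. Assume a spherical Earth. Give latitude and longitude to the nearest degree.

Write both endpoints as unit vectors p₁, p₂ with components (cos φ cos λ, cos φ sin λ, sin φ).
The central angle between the endpoints is δ = arccos(p₁·p₂) ≈ 2.548 rad (146.0°).
Interpolate at f = 0.73 with slerp weights a = sin((1−f)δ)/sin δ ≈ 1.134, b = sin(fδ)/sin δ ≈ 1.713.
p = a·p₁ + b·p₂ ≈ (0.650, -0.430, 0.627); φ = arcsin(p_z) ≈ 38.83°, λ = atan2(p_y, p_x) ≈ -33.51°.

≈ (39°N, 34°W)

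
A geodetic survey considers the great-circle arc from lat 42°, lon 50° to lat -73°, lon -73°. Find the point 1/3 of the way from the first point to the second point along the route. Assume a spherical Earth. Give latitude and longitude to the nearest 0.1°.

Convert each endpoint to a unit vector on the sphere (x = cos φ cos λ, y = cos φ sin λ, z = sin φ).
The central angle between the endpoints is δ = arccos(p₁·p₂) ≈ 2.431 rad (139.3°).
Interpolate at f = 1/3 with slerp weights a = sin((1−f)δ)/sin δ ≈ 1.532, b = sin(fδ)/sin δ ≈ 1.111.
p = a·p₁ + b·p₂ ≈ (0.827, 0.561, -0.038); φ = arcsin(p_z) ≈ -2.17°, λ = atan2(p_y, p_x) ≈ 34.17°.

≈ lat -2.2°, lon 34.2°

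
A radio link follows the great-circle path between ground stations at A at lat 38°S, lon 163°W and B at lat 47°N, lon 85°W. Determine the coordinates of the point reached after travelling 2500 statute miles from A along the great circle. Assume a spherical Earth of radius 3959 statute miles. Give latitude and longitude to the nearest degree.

Convert each endpoint to a unit vector on the sphere (x = cos φ cos λ, y = cos φ sin λ, z = sin φ).
The central angle between the endpoints is δ = arccos(p₁·p₂) ≈ 1.916 rad (109.8°). The total great-circle distance is δ·R ≈ 1.916 × 3959 ≈ 7586 mi, so the target fraction is f = 2500/7586 ≈ 0.330.
Interpolate at f ≈ 0.330 with slerp weights a = sin((1−f)δ)/sin δ ≈ 1.020, b = sin(fδ)/sin δ ≈ 0.627.
p = a·p₁ + b·p₂ ≈ (-0.731, -0.661, -0.169); φ = arcsin(p_z) ≈ -9.72°, λ = atan2(p_y, p_x) ≈ -137.87°.

≈ lat 10°S, lon 138°W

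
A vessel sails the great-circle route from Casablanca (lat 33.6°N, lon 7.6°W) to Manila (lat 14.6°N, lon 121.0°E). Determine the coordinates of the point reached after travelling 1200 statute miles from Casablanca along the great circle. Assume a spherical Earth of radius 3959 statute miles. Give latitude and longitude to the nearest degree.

≈ lat 42°N, lon 12°E

From cos δ = sin φ₁ sin φ₂ + cos φ₁ cos φ₂ cos Δλ, the central angle is δ ≈ 1.943 rad (111.3°). The total great-circle distance is δ·R ≈ 1.943 × 3959 ≈ 7691 mi, so the target fraction is f = 1200/7691 ≈ 0.156.
Interpolate at f ≈ 0.156 with slerp weights a = sin((1−f)δ)/sin δ ≈ 1.071, b = sin(fδ)/sin δ ≈ 0.320.
p = a·p₁ + b·p₂ ≈ (0.724, 0.148, 0.673); φ = arcsin(p_z) ≈ 42.33°, λ = atan2(p_y, p_x) ≈ 11.53°.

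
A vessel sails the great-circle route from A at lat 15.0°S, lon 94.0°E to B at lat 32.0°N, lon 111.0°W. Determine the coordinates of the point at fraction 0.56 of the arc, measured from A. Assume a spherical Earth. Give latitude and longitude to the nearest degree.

≈ lat 38°N, lon 165°E

Convert each endpoint to a unit vector on the sphere (x = cos φ cos λ, y = cos φ sin λ, z = sin φ).
The central angle between the endpoints is δ = arccos(p₁·p₂) ≈ 2.646 rad (151.6°).
Interpolate at f = 0.56 with slerp weights a = sin((1−f)δ)/sin δ ≈ 1.930, b = sin(fδ)/sin δ ≈ 2.093.
p = a·p₁ + b·p₂ ≈ (-0.766, 0.203, 0.610); φ = arcsin(p_z) ≈ 37.57°, λ = atan2(p_y, p_x) ≈ 165.19°.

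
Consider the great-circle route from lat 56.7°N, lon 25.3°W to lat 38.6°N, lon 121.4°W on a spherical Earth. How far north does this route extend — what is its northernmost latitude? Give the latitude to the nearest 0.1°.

≈ 61.0°N

The great circle lies in the plane with unit normal n̂ = (p₁ × p₂)/|p₁ × p₂|.
Here n̂_z ≈ -0.485; the vertex latitude is φ_max = arccos|n̂_z| ≈ 61.0°.
Check via Clairaut: cos φ_max = |cos φ₁| · sin C = cos(56.7°)·sin(62.1°) ≈ 0.485, again giving ≈ 61.0°.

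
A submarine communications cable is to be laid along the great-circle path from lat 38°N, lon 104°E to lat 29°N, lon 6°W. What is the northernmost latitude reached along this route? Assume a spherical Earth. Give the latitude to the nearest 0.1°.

≈ 49.5°N

The great circle lies in the plane with unit normal n̂ = (p₁ × p₂)/|p₁ × p₂|.
Here n̂_z ≈ -0.649; the vertex latitude is φ_max = arccos|n̂_z| ≈ 49.5°.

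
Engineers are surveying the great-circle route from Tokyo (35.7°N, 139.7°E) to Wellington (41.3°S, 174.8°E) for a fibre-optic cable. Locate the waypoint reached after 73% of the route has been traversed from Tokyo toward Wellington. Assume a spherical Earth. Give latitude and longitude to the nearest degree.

≈ (21°S, 164°E)

Convert each endpoint to a unit vector on the sphere (x = cos φ cos λ, y = cos φ sin λ, z = sin φ).
The central angle between the endpoints is δ = arccos(p₁·p₂) ≈ 1.457 rad (83.5°).
Interpolate at f = 0.73 with slerp weights a = sin((1−f)δ)/sin δ ≈ 0.386, b = sin(fδ)/sin δ ≈ 0.880.
p = a·p₁ + b·p₂ ≈ (-0.897, 0.262, -0.356); φ = arcsin(p_z) ≈ -20.82°, λ = atan2(p_y, p_x) ≈ 163.69°.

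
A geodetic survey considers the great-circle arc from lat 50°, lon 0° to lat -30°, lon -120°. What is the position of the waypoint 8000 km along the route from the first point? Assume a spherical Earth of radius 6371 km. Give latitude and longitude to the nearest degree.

Convert each endpoint to a unit vector on the sphere (x = cos φ cos λ, y = cos φ sin λ, z = sin φ).
The central angle between the endpoints is δ = arccos(p₁·p₂) ≈ 2.293 rad (131.4°). The total great-circle distance is δ·R ≈ 2.293 × 6371 ≈ 14611 km, so the target fraction is f = 8000/14611 ≈ 0.548.
Interpolate at f ≈ 0.548 with slerp weights a = sin((1−f)δ)/sin δ ≈ 1.148, b = sin(fδ)/sin δ ≈ 1.268.
p = a·p₁ + b·p₂ ≈ (0.189, -0.951, 0.246); φ = arcsin(p_z) ≈ 14.23°, λ = atan2(p_y, p_x) ≈ -78.74°.

≈ lat 14°, lon -79°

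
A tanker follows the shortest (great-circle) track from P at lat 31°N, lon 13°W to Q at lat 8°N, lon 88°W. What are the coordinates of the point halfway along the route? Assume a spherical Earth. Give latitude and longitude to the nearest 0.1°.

The haversine formula gives a central angle δ ≈ 1.275 rad (73.1°) between the endpoints.
Interpolate at f = 1/2 with slerp weights a = sin((1−f)δ)/sin δ ≈ 0.622, b = sin(fδ)/sin δ ≈ 0.622.
p = a·p₁ + b·p₂ ≈ (0.541, -0.736, 0.407); φ = arcsin(p_z) ≈ 24.02°, λ = atan2(p_y, p_x) ≈ -53.66°.

≈ lat 24.0°N, lon 53.7°W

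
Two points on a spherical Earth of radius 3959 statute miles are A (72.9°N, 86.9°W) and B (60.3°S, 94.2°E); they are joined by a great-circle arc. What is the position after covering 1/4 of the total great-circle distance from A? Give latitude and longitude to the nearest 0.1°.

From cos δ = sin φ₁ sin φ₂ + cos φ₁ cos φ₂ cos Δλ, the central angle is δ ≈ 2.922 rad (167.4°).
Interpolate at f = 1/4 with slerp weights a = sin((1−f)δ)/sin δ ≈ 3.728, b = sin(fδ)/sin δ ≈ 3.057.
p = a·p₁ + b·p₂ ≈ (-0.052, 0.416, 0.908); φ = arcsin(p_z) ≈ 65.23°, λ = atan2(p_y, p_x) ≈ 97.08°.

≈ (65.2°N, 97.1°E)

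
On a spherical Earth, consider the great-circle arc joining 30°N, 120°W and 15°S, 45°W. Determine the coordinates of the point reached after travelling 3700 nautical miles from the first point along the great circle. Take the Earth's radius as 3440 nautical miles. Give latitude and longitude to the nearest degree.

≈ 2°S, 64°W

From cos δ = sin φ₁ sin φ₂ + cos φ₁ cos φ₂ cos Δλ, the central angle is δ ≈ 1.484 rad (85.0°). The total great-circle distance is δ·R ≈ 1.484 × 3440 ≈ 5104 nmi, so the target fraction is f = 3700/5104 ≈ 0.725.
Interpolate at f ≈ 0.725 with slerp weights a = sin((1−f)δ)/sin δ ≈ 0.398, b = sin(fδ)/sin δ ≈ 0.883.
p = a·p₁ + b·p₂ ≈ (0.431, -0.902, -0.029); φ = arcsin(p_z) ≈ -1.69°, λ = atan2(p_y, p_x) ≈ -64.47°.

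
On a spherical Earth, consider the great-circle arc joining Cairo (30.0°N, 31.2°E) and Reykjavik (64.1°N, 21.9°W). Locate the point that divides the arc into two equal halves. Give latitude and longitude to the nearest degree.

≈ 50°N, 14°E

Write both endpoints as unit vectors p₁, p₂ with components (cos φ cos λ, cos φ sin λ, sin φ).
The central angle between the endpoints is δ = arccos(p₁·p₂) ≈ 0.827 rad (47.4°).
Interpolate at f = 1/2 with slerp weights a = sin((1−f)δ)/sin δ ≈ 0.546, b = sin(fδ)/sin δ ≈ 0.546.
p = a·p₁ + b·p₂ ≈ (0.626, 0.156, 0.764); φ = arcsin(p_z) ≈ 49.84°, λ = atan2(p_y, p_x) ≈ 14.00°.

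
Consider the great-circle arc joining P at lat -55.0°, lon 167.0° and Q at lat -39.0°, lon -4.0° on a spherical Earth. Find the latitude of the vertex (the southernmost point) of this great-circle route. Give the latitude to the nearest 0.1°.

The great circle lies in the plane with unit normal n̂ = (p₁ × p₂)/|p₁ × p₂|.
Here n̂_z ≈ -0.070; the vertex latitude is φ_max = arccos|n̂_z| ≈ 86.0°.
Check via Clairaut: cos φ_max = |cos φ₁| · sin C = cos(55.0°)·sin(173.0°) ≈ 0.070, again giving ≈ 86.0°.

≈ -86.0°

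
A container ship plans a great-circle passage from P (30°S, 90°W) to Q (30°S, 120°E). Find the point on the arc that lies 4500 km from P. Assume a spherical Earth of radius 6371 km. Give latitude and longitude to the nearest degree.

Convert each endpoint to a unit vector on the sphere (x = cos φ cos λ, y = cos φ sin λ, z = sin φ).
The central angle between the endpoints is δ = arccos(p₁·p₂) ≈ 1.982 rad (113.5°). The total great-circle distance is δ·R ≈ 1.982 × 6371 ≈ 12626 km, so the target fraction is f = 4500/12626 ≈ 0.356.
Interpolate at f ≈ 0.356 with slerp weights a = sin((1−f)δ)/sin δ ≈ 1.044, b = sin(fδ)/sin δ ≈ 0.708.
p = a·p₁ + b·p₂ ≈ (-0.307, -0.373, -0.876); φ = arcsin(p_z) ≈ -61.14°, λ = atan2(p_y, p_x) ≈ -129.43°.

≈ (61°S, 129°W)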